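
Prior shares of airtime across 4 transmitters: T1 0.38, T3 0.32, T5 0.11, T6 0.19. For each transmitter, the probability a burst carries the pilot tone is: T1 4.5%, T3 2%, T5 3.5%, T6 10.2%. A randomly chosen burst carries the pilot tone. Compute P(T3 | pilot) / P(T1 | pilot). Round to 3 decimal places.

0.374

Compute prior × likelihood for every hypothesis:
  T1: 0.38 × 0.045 = 0.0171
  T3: 0.32 × 0.02 = 0.0064
  T5: 0.11 × 0.035 = 0.00385
  T6: 0.19 × 0.102 = 0.01938
Sum = 0.04673.
The ratio is 0.0064 / 0.0171 (the normalizer cancels) = 0.374.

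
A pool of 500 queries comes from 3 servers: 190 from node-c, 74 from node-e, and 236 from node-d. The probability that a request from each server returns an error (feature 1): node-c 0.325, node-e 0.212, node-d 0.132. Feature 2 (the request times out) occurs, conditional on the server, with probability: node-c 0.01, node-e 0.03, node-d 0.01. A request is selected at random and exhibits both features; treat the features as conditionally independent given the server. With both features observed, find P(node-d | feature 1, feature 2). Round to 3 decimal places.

0.223

Compute prior × likelihood for every hypothesis:
  node-c: 0.38 × 0.325 × 0.01 = 0.001235
  node-e: 0.148 × 0.212 × 0.03 = 0.00094128
  node-d: 0.472 × 0.132 × 0.01 = 0.00062304
Normalizing constant = 0.00279932.
P(node-d | evidence) = 0.00062304 / 0.00279932 ≈ 0.223.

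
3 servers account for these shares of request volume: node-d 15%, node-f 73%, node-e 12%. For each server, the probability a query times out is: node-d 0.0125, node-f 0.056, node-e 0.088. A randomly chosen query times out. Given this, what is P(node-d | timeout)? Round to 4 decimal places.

0.0352

By Bayes' rule, posterior ∝ prior × likelihood:
  node-d: 0.15 × 0.0125 = 0.001875
  node-f: 0.73 × 0.056 = 0.04088
  node-e: 0.12 × 0.088 = 0.01056
Total = 0.053315.
P(node-d | evidence) = 0.001875 / 0.053315 ≈ 0.0352.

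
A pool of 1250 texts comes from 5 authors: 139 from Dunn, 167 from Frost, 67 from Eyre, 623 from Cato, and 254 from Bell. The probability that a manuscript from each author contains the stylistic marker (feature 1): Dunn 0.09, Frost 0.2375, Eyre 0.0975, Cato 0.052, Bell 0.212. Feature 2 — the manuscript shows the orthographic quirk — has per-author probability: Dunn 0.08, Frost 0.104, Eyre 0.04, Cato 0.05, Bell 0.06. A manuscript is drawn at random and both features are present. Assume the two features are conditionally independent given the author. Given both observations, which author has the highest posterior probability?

By Bayes' rule, posterior ∝ prior × likelihood:
  Dunn: 0.1112 × 0.09 × 0.08 = 0.00080064
  Frost: 0.1336 × 0.2375 × 0.104 = 0.00329992
  Eyre: 0.0536 × 0.0975 × 0.04 = 0.00020904
  Cato: 0.4984 × 0.052 × 0.05 = 0.00129584
  Bell: 0.2032 × 0.212 × 0.06 = 0.002584704
Total = 0.008190144.
Largest term belongs to Frost, so Frost is most probable.

Frost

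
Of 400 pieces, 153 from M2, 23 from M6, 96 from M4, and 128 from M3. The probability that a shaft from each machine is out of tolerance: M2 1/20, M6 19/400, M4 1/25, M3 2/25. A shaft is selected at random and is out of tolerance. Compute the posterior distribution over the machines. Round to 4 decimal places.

Prior × likelihood for each hypothesis:
  M2: 0.3825 × 0.05 = 0.019125
  M6: 0.0575 × 0.0475 = 0.00273125
  M4: 0.24 × 0.04 = 0.0096
  M3: 0.32 × 0.08 = 0.0256
Total = 0.05705625.
P(M2 | oversize) = 0.019125/0.05705625 ≈ 0.3352
P(M6 | oversize) = 0.00273125/0.05705625 ≈ 0.0479
P(M4 | oversize) = 0.0096/0.05705625 ≈ 0.1683
P(M3 | oversize) = 0.0256/0.05705625 ≈ 0.4487

M2 0.3352, M6 0.0479, M4 0.1683, M3 0.4487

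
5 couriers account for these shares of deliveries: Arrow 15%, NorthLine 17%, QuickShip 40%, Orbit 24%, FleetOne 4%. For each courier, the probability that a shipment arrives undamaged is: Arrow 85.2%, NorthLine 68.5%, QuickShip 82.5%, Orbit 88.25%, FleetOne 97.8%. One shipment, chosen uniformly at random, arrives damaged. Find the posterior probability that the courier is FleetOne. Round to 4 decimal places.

0.0050

Taking complements, P(damaged | each) = Arrow 0.148, NorthLine 0.315, QuickShip 0.175, Orbit 0.1175, FleetOne 0.022.
Unnormalized posteriors (prior × likelihood):
  Arrow: 0.15 × 0.148 = 0.0222
  NorthLine: 0.17 × 0.315 = 0.05355
  QuickShip: 0.4 × 0.175 = 0.07
  Orbit: 0.24 × 0.1175 = 0.0282
  FleetOne: 0.04 × 0.022 = 0.00088
Normalizing constant = 0.17483.
P(FleetOne | evidence) = 0.00088 / 0.17483 ≈ 0.0050.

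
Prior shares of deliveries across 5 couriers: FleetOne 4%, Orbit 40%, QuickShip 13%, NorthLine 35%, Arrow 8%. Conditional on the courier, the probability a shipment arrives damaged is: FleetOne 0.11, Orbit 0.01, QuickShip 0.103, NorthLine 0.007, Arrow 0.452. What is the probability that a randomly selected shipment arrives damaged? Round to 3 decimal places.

Unnormalized posteriors (prior × likelihood):
  FleetOne: 0.04 × 0.11 = 0.0044
  Orbit: 0.4 × 0.01 = 0.004
  QuickShip: 0.13 × 0.103 = 0.01339
  NorthLine: 0.35 × 0.007 = 0.00245
  Arrow: 0.08 × 0.452 = 0.03616
P(damaged) = 0.0044 + 0.004 + 0.01339 + 0.00245 + 0.03616 = 0.0604 → 0.060.

0.060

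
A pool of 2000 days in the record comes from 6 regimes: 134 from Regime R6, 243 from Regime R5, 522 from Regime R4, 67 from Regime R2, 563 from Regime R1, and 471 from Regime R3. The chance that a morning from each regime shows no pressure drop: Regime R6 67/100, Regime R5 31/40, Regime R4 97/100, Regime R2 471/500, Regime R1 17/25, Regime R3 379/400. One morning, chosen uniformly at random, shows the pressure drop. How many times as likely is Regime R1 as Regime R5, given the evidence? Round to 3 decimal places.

Taking complements, P(drop | each) = Regime R6 0.33, Regime R5 0.225, Regime R4 0.03, Regime R2 0.058, Regime R1 0.32, Regime R3 0.0525.
Prior × likelihood for each hypothesis:
  Regime R6: 0.067 × 0.33 = 0.02211
  Regime R5: 0.1215 × 0.225 = 0.0273375
  Regime R4: 0.261 × 0.03 = 0.00783
  Regime R2: 0.0335 × 0.058 = 0.001943
  Regime R1: 0.2815 × 0.32 = 0.09008
  Regime R3: 0.2355 × 0.0525 = 0.01236375
Normalizing constant = 0.16166425.
The ratio is 0.09008 / 0.0273375 (the normalizer cancels) = 3.295.

3.295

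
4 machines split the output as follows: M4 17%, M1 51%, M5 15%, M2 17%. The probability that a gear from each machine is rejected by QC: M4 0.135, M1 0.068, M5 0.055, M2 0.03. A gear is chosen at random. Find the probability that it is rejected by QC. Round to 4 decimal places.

Compute prior × likelihood for every hypothesis:
  M4: 0.17 × 0.135 = 0.02295
  M1: 0.51 × 0.068 = 0.03468
  M5: 0.15 × 0.055 = 0.00825
  M2: 0.17 × 0.03 = 0.0051
P(rejected) = 0.02295 + 0.03468 + 0.00825 + 0.0051 = 0.07098 → 0.0710.

0.0710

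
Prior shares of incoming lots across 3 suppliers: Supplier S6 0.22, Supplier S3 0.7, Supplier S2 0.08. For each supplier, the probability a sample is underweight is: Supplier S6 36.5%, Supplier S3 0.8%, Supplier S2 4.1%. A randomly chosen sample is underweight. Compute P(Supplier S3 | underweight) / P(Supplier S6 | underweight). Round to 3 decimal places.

0.070

Prior × likelihood for each hypothesis:
  Supplier S6: 0.22 × 0.365 = 0.0803
  Supplier S3: 0.7 × 0.008 = 0.0056
  Supplier S2: 0.08 × 0.041 = 0.00328
Total = 0.08918.
The ratio is 0.0056 / 0.0803 (the normalizer cancels) = 0.070.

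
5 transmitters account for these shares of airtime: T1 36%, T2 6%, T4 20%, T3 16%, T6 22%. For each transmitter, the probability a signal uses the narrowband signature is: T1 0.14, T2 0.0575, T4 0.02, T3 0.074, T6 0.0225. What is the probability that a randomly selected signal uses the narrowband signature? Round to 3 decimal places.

0.075

By Bayes' rule, posterior ∝ prior × likelihood:
  T1: 0.36 × 0.14 = 0.0504
  T2: 0.06 × 0.0575 = 0.00345
  T4: 0.2 × 0.02 = 0.004
  T3: 0.16 × 0.074 = 0.01184
  T6: 0.22 × 0.0225 = 0.00495
P(narrowband) = 0.0504 + 0.00345 + 0.004 + 0.01184 + 0.00495 = 0.07464 → 0.075.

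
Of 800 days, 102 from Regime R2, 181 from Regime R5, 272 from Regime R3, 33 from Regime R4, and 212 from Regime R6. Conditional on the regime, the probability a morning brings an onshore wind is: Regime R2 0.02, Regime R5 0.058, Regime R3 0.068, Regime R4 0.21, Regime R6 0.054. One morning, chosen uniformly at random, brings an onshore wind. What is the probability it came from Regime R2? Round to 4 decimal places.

Prior × likelihood for each hypothesis:
  Regime R2: 0.1275 × 0.02 = 0.00255
  Regime R5: 0.22625 × 0.058 = 0.0131225
  Regime R3: 0.34 × 0.068 = 0.02312
  Regime R4: 0.04125 × 0.21 = 0.0086625
  Regime R6: 0.265 × 0.054 = 0.01431
Normalizing constant = 0.061765.
P(Regime R2 | evidence) = 0.00255 / 0.061765 ≈ 0.0413.

0.0413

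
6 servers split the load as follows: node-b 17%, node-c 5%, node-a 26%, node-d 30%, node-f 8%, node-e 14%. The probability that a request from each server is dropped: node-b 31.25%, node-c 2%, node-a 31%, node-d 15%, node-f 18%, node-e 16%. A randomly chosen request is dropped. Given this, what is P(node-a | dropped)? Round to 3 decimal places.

0.372

By Bayes' rule, posterior ∝ prior × likelihood:
  node-b: 0.17 × 0.3125 = 0.053125
  node-c: 0.05 × 0.02 = 0.001
  node-a: 0.26 × 0.31 = 0.0806
  node-d: 0.3 × 0.15 = 0.045
  node-f: 0.08 × 0.18 = 0.0144
  node-e: 0.14 × 0.16 = 0.0224
Total = 0.216525.
P(node-a | evidence) = 0.0806 / 0.216525 ≈ 0.372.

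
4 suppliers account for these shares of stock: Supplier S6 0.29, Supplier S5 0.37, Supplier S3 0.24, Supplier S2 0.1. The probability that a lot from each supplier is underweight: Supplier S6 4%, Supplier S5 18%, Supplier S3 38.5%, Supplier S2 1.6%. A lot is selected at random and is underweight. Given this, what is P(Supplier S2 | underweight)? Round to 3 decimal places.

Unnormalized posteriors (prior × likelihood):
  Supplier S6: 0.29 × 0.04 = 0.0116
  Supplier S5: 0.37 × 0.18 = 0.0666
  Supplier S3: 0.24 × 0.385 = 0.0924
  Supplier S2: 0.1 × 0.016 = 0.0016
Total = 0.1722.
P(Supplier S2 | evidence) = 0.0016 / 0.1722 ≈ 0.009.

0.009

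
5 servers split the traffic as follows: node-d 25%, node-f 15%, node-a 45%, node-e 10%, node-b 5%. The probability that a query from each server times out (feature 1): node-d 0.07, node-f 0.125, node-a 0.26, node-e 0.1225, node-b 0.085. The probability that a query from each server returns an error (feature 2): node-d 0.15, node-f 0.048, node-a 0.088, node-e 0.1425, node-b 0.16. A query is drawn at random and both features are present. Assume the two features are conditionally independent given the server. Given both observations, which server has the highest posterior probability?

Prior × likelihood for each hypothesis:
  node-d: 0.25 × 0.07 × 0.15 = 0.002625
  node-f: 0.15 × 0.125 × 0.048 = 0.0009
  node-a: 0.45 × 0.26 × 0.088 = 0.010296
  node-e: 0.1 × 0.1225 × 0.1425 = 0.001745625
  node-b: 0.05 × 0.085 × 0.16 = 0.00068
Total = 0.016246625.
Largest term belongs to node-a, so node-a is most probable.

node-a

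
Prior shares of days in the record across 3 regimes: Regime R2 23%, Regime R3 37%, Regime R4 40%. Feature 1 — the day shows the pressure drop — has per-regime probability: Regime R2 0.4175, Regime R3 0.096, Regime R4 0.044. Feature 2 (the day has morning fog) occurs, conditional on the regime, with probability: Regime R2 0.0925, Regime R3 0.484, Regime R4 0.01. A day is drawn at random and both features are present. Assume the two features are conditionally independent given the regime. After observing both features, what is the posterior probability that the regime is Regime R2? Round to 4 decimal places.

Prior × likelihood for each hypothesis:
  Regime R2: 0.23 × 0.4175 × 0.0925 = 0.0088823125
  Regime R3: 0.37 × 0.096 × 0.484 = 0.01719168
  Regime R4: 0.4 × 0.044 × 0.01 = 0.000176
Total = 0.0262499925.
P(Regime R2 | evidence) = 0.0088823125 / 0.0262499925 ≈ 0.3384.

0.3384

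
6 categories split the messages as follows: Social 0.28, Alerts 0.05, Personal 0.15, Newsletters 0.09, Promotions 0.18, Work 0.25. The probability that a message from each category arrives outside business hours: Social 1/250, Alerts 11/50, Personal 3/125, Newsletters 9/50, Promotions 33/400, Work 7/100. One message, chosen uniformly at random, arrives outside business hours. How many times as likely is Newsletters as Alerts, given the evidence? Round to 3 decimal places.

Unnormalized posteriors (prior × likelihood):
  Social: 0.28 × 0.004 = 0.00112
  Alerts: 0.05 × 0.22 = 0.011
  Personal: 0.15 × 0.024 = 0.0036
  Newsletters: 0.09 × 0.18 = 0.0162
  Promotions: 0.18 × 0.0825 = 0.01485
  Work: 0.25 × 0.07 = 0.0175
Total = 0.06427.
The ratio is 0.0162 / 0.011 (the normalizer cancels) = 1.473.

1.473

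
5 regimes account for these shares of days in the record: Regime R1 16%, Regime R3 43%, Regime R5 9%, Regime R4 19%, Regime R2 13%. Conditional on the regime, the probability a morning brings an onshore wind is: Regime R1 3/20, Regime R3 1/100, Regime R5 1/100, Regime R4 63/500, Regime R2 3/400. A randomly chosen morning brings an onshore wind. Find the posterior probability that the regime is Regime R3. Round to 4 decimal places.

0.0795

Prior × likelihood for each hypothesis:
  Regime R1: 0.16 × 0.15 = 0.024
  Regime R3: 0.43 × 0.01 = 0.0043
  Regime R5: 0.09 × 0.01 = 0.0009
  Regime R4: 0.19 × 0.126 = 0.02394
  Regime R2: 0.13 × 0.0075 = 0.000975
Total = 0.054115.
P(Regime R3 | evidence) = 0.0043 / 0.054115 ≈ 0.0795.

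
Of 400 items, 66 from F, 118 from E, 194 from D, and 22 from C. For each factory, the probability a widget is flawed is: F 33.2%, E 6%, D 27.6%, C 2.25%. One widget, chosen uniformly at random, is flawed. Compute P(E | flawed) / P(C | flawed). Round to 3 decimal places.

Unnormalized posteriors (prior × likelihood):
  F: 0.165 × 0.332 = 0.05478
  E: 0.295 × 0.06 = 0.0177
  D: 0.485 × 0.276 = 0.13386
  C: 0.055 × 0.0225 = 0.0012375
Sum = 0.2075775.
The ratio is 0.0177 / 0.0012375 (the normalizer cancels) = 14.303.

14.303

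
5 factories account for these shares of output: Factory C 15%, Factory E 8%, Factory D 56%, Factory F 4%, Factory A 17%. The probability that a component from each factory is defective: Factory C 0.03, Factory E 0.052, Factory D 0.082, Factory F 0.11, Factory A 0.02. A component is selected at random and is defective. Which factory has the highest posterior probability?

By Bayes' rule, posterior ∝ prior × likelihood:
  Factory C: 0.15 × 0.03 = 0.0045
  Factory E: 0.08 × 0.052 = 0.00416
  Factory D: 0.56 × 0.082 = 0.04592
  Factory F: 0.04 × 0.11 = 0.0044
  Factory A: 0.17 × 0.02 = 0.0034
Normalizing constant = 0.06238.
Largest term belongs to Factory D, so Factory D is most probable.

Factory D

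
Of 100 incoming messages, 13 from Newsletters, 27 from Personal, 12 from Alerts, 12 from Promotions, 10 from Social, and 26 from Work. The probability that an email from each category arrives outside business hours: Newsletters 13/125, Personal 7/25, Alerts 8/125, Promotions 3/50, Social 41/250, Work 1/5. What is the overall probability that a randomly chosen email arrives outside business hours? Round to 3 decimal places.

0.172

Compute prior × likelihood for every hypothesis:
  Newsletters: 0.13 × 0.104 = 0.01352
  Personal: 0.27 × 0.28 = 0.0756
  Alerts: 0.12 × 0.064 = 0.00768
  Promotions: 0.12 × 0.06 = 0.0072
  Social: 0.1 × 0.164 = 0.0164
  Work: 0.26 × 0.2 = 0.052
P(off-hours) = 0.01352 + 0.0756 + 0.00768 + 0.0072 + 0.0164 + 0.052 = 0.1724 → 0.172.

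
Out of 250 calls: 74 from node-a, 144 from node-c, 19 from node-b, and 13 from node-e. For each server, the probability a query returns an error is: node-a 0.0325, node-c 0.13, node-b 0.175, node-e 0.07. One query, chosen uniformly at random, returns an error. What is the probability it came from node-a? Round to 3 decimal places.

Unnormalized posteriors (prior × likelihood):
  node-a: 0.296 × 0.0325 = 0.00962
  node-c: 0.576 × 0.13 = 0.07488
  node-b: 0.076 × 0.175 = 0.0133
  node-e: 0.052 × 0.07 = 0.00364
Sum = 0.10144.
P(node-a | evidence) = 0.00962 / 0.10144 ≈ 0.095.

0.095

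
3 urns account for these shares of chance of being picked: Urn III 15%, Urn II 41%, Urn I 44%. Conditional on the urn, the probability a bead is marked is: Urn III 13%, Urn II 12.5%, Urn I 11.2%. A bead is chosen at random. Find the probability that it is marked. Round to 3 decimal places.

0.120

Unnormalized posteriors (prior × likelihood):
  Urn III: 0.15 × 0.13 = 0.0195
  Urn II: 0.41 × 0.125 = 0.05125
  Urn I: 0.44 × 0.112 = 0.04928
P(marked) = 0.0195 + 0.05125 + 0.04928 = 0.12003 → 0.120.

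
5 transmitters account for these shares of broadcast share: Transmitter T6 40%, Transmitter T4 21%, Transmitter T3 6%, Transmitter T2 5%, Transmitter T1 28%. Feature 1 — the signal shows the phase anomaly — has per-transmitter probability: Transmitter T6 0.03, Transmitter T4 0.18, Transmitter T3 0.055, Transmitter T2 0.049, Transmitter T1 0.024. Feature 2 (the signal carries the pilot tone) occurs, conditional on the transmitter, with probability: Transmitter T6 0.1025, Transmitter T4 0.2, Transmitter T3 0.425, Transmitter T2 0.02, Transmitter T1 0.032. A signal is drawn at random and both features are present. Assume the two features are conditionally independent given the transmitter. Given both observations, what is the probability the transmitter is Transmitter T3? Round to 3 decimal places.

0.134

Unnormalized posteriors (prior × likelihood):
  Transmitter T6: 0.4 × 0.03 × 0.1025 = 0.00123
  Transmitter T4: 0.21 × 0.18 × 0.2 = 0.00756
  Transmitter T3: 0.06 × 0.055 × 0.425 = 0.0014025
  Transmitter T2: 0.05 × 0.049 × 0.02 = 0.000049
  Transmitter T1: 0.28 × 0.024 × 0.032 = 0.00021504
Normalizing constant = 0.01045654.
P(Transmitter T3 | evidence) = 0.0014025 / 0.01045654 ≈ 0.134.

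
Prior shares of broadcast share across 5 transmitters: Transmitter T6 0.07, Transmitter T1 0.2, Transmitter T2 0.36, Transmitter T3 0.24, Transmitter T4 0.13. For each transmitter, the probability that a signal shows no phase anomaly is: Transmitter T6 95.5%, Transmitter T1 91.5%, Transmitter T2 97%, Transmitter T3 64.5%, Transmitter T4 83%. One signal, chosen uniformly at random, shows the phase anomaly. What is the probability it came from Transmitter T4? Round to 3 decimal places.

0.160

Taking complements, P(anomaly | each) = Transmitter T6 0.045, Transmitter T1 0.085, Transmitter T2 0.03, Transmitter T3 0.355, Transmitter T4 0.17.
Unnormalized posteriors (prior × likelihood):
  Transmitter T6: 0.07 × 0.045 = 0.00315
  Transmitter T1: 0.2 × 0.085 = 0.017
  Transmitter T2: 0.36 × 0.03 = 0.0108
  Transmitter T3: 0.24 × 0.355 = 0.0852
  Transmitter T4: 0.13 × 0.17 = 0.0221
Sum = 0.13825.
P(Transmitter T4 | evidence) = 0.0221 / 0.13825 ≈ 0.160.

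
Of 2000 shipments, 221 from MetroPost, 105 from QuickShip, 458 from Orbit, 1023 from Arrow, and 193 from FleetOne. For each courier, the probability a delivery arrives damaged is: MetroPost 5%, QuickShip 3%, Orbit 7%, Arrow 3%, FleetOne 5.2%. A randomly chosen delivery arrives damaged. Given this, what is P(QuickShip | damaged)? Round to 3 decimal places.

By Bayes' rule, posterior ∝ prior × likelihood:
  MetroPost: 0.1105 × 0.05 = 0.005525
  QuickShip: 0.0525 × 0.03 = 0.001575
  Orbit: 0.229 × 0.07 = 0.01603
  Arrow: 0.5115 × 0.03 = 0.015345
  FleetOne: 0.0965 × 0.052 = 0.005018
Normalizing constant = 0.043493.
P(QuickShip | evidence) = 0.001575 / 0.043493 ≈ 0.036.

0.036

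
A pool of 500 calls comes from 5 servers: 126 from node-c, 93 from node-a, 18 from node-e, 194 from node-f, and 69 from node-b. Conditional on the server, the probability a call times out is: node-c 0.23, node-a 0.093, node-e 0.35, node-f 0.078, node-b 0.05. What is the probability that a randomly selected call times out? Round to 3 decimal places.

0.125

By Bayes' rule, posterior ∝ prior × likelihood:
  node-c: 0.252 × 0.23 = 0.05796
  node-a: 0.186 × 0.093 = 0.017298
  node-e: 0.036 × 0.35 = 0.0126
  node-f: 0.388 × 0.078 = 0.030264
  node-b: 0.138 × 0.05 = 0.0069
P(timeout) = 0.05796 + 0.017298 + 0.0126 + 0.030264 + 0.0069 = 0.125022 → 0.125.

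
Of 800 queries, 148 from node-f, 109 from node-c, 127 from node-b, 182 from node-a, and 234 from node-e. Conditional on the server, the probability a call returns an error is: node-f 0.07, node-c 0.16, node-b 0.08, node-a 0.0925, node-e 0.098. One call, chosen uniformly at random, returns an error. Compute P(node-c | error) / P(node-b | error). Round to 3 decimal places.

Compute prior × likelihood for every hypothesis:
  node-f: 0.185 × 0.07 = 0.01295
  node-c: 0.13625 × 0.16 = 0.0218
  node-b: 0.15875 × 0.08 = 0.0127
  node-a: 0.2275 × 0.0925 = 0.02104375
  node-e: 0.2925 × 0.098 = 0.028665
Normalizing constant = 0.09715875.
The ratio is 0.0218 / 0.0127 (the normalizer cancels) = 1.717.

1.717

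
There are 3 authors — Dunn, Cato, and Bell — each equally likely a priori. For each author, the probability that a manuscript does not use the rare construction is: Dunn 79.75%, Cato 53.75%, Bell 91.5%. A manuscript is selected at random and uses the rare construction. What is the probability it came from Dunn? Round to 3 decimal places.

Taking complements, P(rare-form | each) = Dunn 0.2025, Cato 0.4625, Bell 0.085.
Since the prior is uniform, the posterior is proportional to the likelihood:
  Dunn: 0.2025
  Cato: 0.4625
  Bell: 0.085
Total = 0.75.
P(Dunn | evidence) = 0.2025 / 0.75 ≈ 0.270.

0.270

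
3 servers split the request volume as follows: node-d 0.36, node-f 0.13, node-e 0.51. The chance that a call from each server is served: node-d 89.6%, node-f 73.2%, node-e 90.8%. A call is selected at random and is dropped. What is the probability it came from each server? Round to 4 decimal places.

node-d 0.3141, node-f 0.2923, node-e 0.3936

Taking complements, P(dropped | each) = node-d 0.104, node-f 0.268, node-e 0.092.
By Bayes' rule, posterior ∝ prior × likelihood:
  node-d: 0.36 × 0.104 = 0.03744
  node-f: 0.13 × 0.268 = 0.03484
  node-e: 0.51 × 0.092 = 0.04692
Normalizing constant = 0.1192.
P(node-d | dropped) = 0.03744/0.1192 ≈ 0.3141
P(node-f | dropped) = 0.03484/0.1192 ≈ 0.2923
P(node-e | dropped) = 0.04692/0.1192 ≈ 0.3936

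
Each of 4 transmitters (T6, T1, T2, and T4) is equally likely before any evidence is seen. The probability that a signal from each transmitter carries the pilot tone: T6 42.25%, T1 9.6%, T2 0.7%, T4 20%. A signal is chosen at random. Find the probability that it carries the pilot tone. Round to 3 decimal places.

Since the prior is uniform, the posterior is proportional to the likelihood:
  T6: 0.4225
  T1: 0.096
  T2: 0.007
  T4: 0.2
P(pilot) = (1/4) × (0.4225 + 0.096 + 0.007 + 0.2) = 0.7255/4 ≈ 0.181.

0.181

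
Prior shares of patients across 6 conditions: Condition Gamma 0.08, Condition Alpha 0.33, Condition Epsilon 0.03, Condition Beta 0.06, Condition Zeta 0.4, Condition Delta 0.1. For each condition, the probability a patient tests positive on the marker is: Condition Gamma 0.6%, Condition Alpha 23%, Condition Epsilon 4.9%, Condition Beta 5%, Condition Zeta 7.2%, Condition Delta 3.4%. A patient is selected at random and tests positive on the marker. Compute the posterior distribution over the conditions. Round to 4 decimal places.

Unnormalized posteriors (prior × likelihood):
  Condition Gamma: 0.08 × 0.006 = 0.00048
  Condition Alpha: 0.33 × 0.23 = 0.0759
  Condition Epsilon: 0.03 × 0.049 = 0.00147
  Condition Beta: 0.06 × 0.05 = 0.003
  Condition Zeta: 0.4 × 0.072 = 0.0288
  Condition Delta: 0.1 × 0.034 = 0.0034
Total = 0.11305.
P(Condition Gamma | marker-positive) = 0.00048/0.11305 ≈ 0.0042
P(Condition Alpha | marker-positive) = 0.0759/0.11305 ≈ 0.6714
P(Condition Epsilon | marker-positive) = 0.00147/0.11305 ≈ 0.0130
P(Condition Beta | marker-positive) = 0.003/0.11305 ≈ 0.0265
P(Condition Zeta | marker-positive) = 0.0288/0.11305 ≈ 0.2548
P(Condition Delta | marker-positive) = 0.0034/0.11305 ≈ 0.0301

Condition Gamma 0.0042, Condition Alpha 0.6714, Condition Epsilon 0.0130, Condition Beta 0.0265, Condition Zeta 0.2548, Condition Delta 0.0301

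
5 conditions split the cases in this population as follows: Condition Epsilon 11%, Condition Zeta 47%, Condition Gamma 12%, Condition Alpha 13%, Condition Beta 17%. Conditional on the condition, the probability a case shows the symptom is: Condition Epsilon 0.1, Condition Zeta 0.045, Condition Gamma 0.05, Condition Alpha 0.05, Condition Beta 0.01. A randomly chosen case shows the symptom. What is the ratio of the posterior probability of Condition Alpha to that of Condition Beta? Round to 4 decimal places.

Compute prior × likelihood for every hypothesis:
  Condition Epsilon: 0.11 × 0.1 = 0.011
  Condition Zeta: 0.47 × 0.045 = 0.02115
  Condition Gamma: 0.12 × 0.05 = 0.006
  Condition Alpha: 0.13 × 0.05 = 0.0065
  Condition Beta: 0.17 × 0.01 = 0.0017
Normalizing constant = 0.04635.
The ratio is 0.0065 / 0.0017 (the normalizer cancels) = 3.8235.

3.8235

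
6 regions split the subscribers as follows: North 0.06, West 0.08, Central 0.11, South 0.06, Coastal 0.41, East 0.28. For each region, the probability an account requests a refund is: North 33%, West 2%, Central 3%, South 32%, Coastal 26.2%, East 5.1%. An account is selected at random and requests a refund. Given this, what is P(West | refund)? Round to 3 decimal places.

Compute prior × likelihood for every hypothesis:
  North: 0.06 × 0.33 = 0.0198
  West: 0.08 × 0.02 = 0.0016
  Central: 0.11 × 0.03 = 0.0033
  South: 0.06 × 0.32 = 0.0192
  Coastal: 0.41 × 0.262 = 0.10742
  East: 0.28 × 0.051 = 0.01428
Total = 0.1656.
P(West | evidence) = 0.0016 / 0.1656 ≈ 0.010.

0.010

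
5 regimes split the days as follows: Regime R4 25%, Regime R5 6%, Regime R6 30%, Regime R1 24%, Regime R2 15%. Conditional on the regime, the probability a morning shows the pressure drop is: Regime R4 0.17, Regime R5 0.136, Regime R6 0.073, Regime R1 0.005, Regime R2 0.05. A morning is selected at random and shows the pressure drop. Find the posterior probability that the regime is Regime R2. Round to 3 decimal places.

0.092

Compute prior × likelihood for every hypothesis:
  Regime R4: 0.25 × 0.17 = 0.0425
  Regime R5: 0.06 × 0.136 = 0.00816
  Regime R6: 0.3 × 0.073 = 0.0219
  Regime R1: 0.24 × 0.005 = 0.0012
  Regime R2: 0.15 × 0.05 = 0.0075
Total = 0.08126.
P(Regime R2 | evidence) = 0.0075 / 0.08126 ≈ 0.092.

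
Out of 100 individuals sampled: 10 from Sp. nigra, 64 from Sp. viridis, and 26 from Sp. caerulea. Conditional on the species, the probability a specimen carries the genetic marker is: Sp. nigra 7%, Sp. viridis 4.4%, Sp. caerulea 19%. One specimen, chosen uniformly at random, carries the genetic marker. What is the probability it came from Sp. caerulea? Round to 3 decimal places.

Unnormalized posteriors (prior × likelihood):
  Sp. nigra: 0.1 × 0.07 = 0.007
  Sp. viridis: 0.64 × 0.044 = 0.02816
  Sp. caerulea: 0.26 × 0.19 = 0.0494
Total = 0.08456.
P(Sp. caerulea | evidence) = 0.0494 / 0.08456 ≈ 0.584.

0.584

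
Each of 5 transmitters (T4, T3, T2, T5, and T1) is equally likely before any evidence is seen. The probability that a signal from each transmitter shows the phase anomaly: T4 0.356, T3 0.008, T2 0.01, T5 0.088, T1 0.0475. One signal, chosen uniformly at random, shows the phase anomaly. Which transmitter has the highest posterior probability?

Since the prior is uniform, the posterior is proportional to the likelihood:
  T4: 0.356
  T3: 0.008
  T2: 0.01
  T5: 0.088
  T1: 0.0475
Sum = 0.5095.
Largest term belongs to T4, so T4 is most probable.

T4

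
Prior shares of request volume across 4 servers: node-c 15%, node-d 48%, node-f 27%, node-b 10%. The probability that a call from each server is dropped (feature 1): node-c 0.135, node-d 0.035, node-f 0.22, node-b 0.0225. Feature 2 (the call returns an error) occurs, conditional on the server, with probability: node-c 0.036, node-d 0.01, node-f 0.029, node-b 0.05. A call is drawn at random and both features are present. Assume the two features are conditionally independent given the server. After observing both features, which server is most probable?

Unnormalized posteriors (prior × likelihood):
  node-c: 0.15 × 0.135 × 0.036 = 0.000729
  node-d: 0.48 × 0.035 × 0.01 = 0.000168
  node-f: 0.27 × 0.22 × 0.029 = 0.0017226
  node-b: 0.1 × 0.0225 × 0.05 = 0.0001125
Normalizing constant = 0.0027321.
Largest term belongs to node-f, so node-f is most probable.

node-f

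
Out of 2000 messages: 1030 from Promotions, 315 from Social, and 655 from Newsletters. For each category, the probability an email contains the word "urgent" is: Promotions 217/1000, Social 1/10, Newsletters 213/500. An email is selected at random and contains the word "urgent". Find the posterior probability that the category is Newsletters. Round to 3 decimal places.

Unnormalized posteriors (prior × likelihood):
  Promotions: 0.515 × 0.217 = 0.111755
  Social: 0.1575 × 0.1 = 0.01575
  Newsletters: 0.3275 × 0.426 = 0.139515
Sum = 0.26702.
P(Newsletters | evidence) = 0.139515 / 0.26702 ≈ 0.522.

0.522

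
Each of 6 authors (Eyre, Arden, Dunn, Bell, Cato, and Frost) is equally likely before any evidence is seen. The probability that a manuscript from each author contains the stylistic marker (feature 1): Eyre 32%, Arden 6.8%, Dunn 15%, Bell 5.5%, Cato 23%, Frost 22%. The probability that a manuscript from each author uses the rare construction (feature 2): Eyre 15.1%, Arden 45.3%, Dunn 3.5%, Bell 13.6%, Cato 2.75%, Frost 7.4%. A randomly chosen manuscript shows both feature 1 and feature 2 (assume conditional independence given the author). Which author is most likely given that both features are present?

Eyre

Since the prior is uniform, the posterior is proportional to the likelihood:
  Eyre: 0.32 × 0.151 = 0.04832
  Arden: 0.068 × 0.453 = 0.030804
  Dunn: 0.15 × 0.035 = 0.00525
  Bell: 0.055 × 0.136 = 0.00748
  Cato: 0.23 × 0.0275 = 0.006325
  Frost: 0.22 × 0.074 = 0.01628
Sum = 0.114459.
Largest term belongs to Eyre, so Eyre is most probable.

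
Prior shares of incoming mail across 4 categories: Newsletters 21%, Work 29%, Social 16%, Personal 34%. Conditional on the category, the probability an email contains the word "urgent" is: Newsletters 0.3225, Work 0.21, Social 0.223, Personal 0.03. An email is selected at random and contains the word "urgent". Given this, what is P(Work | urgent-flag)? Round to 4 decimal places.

By Bayes' rule, posterior ∝ prior × likelihood:
  Newsletters: 0.21 × 0.3225 = 0.067725
  Work: 0.29 × 0.21 = 0.0609
  Social: 0.16 × 0.223 = 0.03568
  Personal: 0.34 × 0.03 = 0.0102
Sum = 0.174505.
P(Work | evidence) = 0.0609 / 0.174505 ≈ 0.3490.

0.3490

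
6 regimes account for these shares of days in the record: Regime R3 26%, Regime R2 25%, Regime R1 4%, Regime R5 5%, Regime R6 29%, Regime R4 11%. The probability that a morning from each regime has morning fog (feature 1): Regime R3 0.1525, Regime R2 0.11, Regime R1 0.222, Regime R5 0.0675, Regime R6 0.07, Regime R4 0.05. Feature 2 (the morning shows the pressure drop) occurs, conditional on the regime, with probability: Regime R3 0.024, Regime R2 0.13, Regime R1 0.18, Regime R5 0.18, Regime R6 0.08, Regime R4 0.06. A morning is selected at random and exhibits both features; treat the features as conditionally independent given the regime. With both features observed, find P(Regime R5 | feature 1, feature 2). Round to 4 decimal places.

Unnormalized posteriors (prior × likelihood):
  Regime R3: 0.26 × 0.1525 × 0.024 = 0.0009516
  Regime R2: 0.25 × 0.11 × 0.13 = 0.003575
  Regime R1: 0.04 × 0.222 × 0.18 = 0.0015984
  Regime R5: 0.05 × 0.0675 × 0.18 = 0.0006075
  Regime R6: 0.29 × 0.07 × 0.08 = 0.001624
  Regime R4: 0.11 × 0.05 × 0.06 = 0.00033
Total = 0.0086865.
P(Regime R5 | evidence) = 0.0006075 / 0.0086865 ≈ 0.0699.

0.0699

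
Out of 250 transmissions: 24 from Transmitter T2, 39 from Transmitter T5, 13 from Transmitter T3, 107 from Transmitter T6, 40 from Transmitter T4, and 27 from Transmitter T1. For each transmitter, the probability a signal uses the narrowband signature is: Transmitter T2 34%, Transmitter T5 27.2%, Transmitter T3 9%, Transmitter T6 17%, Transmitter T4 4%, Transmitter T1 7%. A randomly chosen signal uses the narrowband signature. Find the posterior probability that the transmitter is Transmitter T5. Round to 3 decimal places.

Compute prior × likelihood for every hypothesis:
  Transmitter T2: 0.096 × 0.34 = 0.03264
  Transmitter T5: 0.156 × 0.272 = 0.042432
  Transmitter T3: 0.052 × 0.09 = 0.00468
  Transmitter T6: 0.428 × 0.17 = 0.07276
  Transmitter T4: 0.16 × 0.04 = 0.0064
  Transmitter T1: 0.108 × 0.07 = 0.00756
Normalizing constant = 0.166472.
P(Transmitter T5 | evidence) = 0.042432 / 0.166472 ≈ 0.255.

0.255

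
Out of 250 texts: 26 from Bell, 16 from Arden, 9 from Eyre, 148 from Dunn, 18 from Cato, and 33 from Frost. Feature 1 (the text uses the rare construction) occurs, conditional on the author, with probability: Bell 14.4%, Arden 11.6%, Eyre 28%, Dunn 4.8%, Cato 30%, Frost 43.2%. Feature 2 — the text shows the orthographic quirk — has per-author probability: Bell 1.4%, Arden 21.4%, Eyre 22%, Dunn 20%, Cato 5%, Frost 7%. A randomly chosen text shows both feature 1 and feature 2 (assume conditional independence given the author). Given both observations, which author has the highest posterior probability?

Prior × likelihood for each hypothesis:
  Bell: 0.104 × 0.144 × 0.014 = 0.000209664
  Arden: 0.064 × 0.116 × 0.214 = 0.001588736
  Eyre: 0.036 × 0.28 × 0.22 = 0.0022176
  Dunn: 0.592 × 0.048 × 0.2 = 0.0056832
  Cato: 0.072 × 0.3 × 0.05 = 0.00108
  Frost: 0.132 × 0.432 × 0.07 = 0.00399168
Total = 0.01477088.
Largest term belongs to Dunn, so Dunn is most probable.

Dunn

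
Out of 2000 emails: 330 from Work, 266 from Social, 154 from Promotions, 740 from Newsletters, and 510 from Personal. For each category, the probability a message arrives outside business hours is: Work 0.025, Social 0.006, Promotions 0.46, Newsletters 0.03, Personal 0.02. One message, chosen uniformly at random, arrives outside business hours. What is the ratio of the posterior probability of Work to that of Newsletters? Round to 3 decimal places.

0.372

Prior × likelihood for each hypothesis:
  Work: 0.165 × 0.025 = 0.004125
  Social: 0.133 × 0.006 = 0.000798
  Promotions: 0.077 × 0.46 = 0.03542
  Newsletters: 0.37 × 0.03 = 0.0111
  Personal: 0.255 × 0.02 = 0.0051
Total = 0.056543.
The ratio is 0.004125 / 0.0111 (the normalizer cancels) = 0.372.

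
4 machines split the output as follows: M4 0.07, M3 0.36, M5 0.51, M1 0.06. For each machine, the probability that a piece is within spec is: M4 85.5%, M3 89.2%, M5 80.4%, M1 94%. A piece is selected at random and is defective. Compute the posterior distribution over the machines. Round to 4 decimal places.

Taking complements, P(defective | each) = M4 0.145, M3 0.108, M5 0.196, M1 0.06.
By Bayes' rule, posterior ∝ prior × likelihood:
  M4: 0.07 × 0.145 = 0.01015
  M3: 0.36 × 0.108 = 0.03888
  M5: 0.51 × 0.196 = 0.09996
  M1: 0.06 × 0.06 = 0.0036
Normalizing constant = 0.15259.
P(M4 | defective) = 0.01015/0.15259 ≈ 0.0665
P(M3 | defective) = 0.03888/0.15259 ≈ 0.2548
P(M5 | defective) = 0.09996/0.15259 ≈ 0.6551
P(M1 | defective) = 0.0036/0.15259 ≈ 0.0236
(Check: 0.0665+0.2548+0.6551+0.0236 = 1.0000.)

M4 0.0665, M3 0.2548, M5 0.6551, M1 0.0236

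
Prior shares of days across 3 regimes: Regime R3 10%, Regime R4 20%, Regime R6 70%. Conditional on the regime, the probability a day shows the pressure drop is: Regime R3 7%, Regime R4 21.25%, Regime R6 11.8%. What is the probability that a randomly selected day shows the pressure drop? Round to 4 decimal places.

By Bayes' rule, posterior ∝ prior × likelihood:
  Regime R3: 0.1 × 0.07 = 0.007
  Regime R4: 0.2 × 0.2125 = 0.0425
  Regime R6: 0.7 × 0.118 = 0.0826
P(drop) = 0.007 + 0.0425 + 0.0826 = 0.1321 → 0.1321.

0.1321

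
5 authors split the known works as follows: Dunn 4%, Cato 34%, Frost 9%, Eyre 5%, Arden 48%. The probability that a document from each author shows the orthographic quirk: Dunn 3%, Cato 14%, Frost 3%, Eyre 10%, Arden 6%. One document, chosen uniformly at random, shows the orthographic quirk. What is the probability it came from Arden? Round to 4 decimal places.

Unnormalized posteriors (prior × likelihood):
  Dunn: 0.04 × 0.03 = 0.0012
  Cato: 0.34 × 0.14 = 0.0476
  Frost: 0.09 × 0.03 = 0.0027
  Eyre: 0.05 × 0.1 = 0.005
  Arden: 0.48 × 0.06 = 0.0288
Total = 0.0853.
P(Arden | evidence) = 0.0288 / 0.0853 ≈ 0.3376.

0.3376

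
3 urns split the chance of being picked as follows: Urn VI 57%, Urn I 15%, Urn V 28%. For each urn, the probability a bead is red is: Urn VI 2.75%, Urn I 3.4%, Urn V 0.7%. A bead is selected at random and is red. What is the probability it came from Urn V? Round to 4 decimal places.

0.0862

Prior × likelihood for each hypothesis:
  Urn VI: 0.57 × 0.0275 = 0.015675
  Urn I: 0.15 × 0.034 = 0.0051
  Urn V: 0.28 × 0.007 = 0.00196
Total = 0.022735.
P(Urn V | evidence) = 0.00196 / 0.022735 ≈ 0.0862.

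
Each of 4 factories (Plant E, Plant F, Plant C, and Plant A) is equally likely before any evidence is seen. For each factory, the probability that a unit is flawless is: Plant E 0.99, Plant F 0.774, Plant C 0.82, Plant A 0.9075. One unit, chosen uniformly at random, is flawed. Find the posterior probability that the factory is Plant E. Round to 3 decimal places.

Taking complements, P(flawed | each) = Plant E 0.01, Plant F 0.226, Plant C 0.18, Plant A 0.0925.
Since the prior is uniform, the posterior is proportional to the likelihood:
  Plant E: 0.01
  Plant F: 0.226
  Plant C: 0.18
  Plant A: 0.0925
Sum = 0.5085.
P(Plant E | evidence) = 0.01 / 0.5085 ≈ 0.020.

0.020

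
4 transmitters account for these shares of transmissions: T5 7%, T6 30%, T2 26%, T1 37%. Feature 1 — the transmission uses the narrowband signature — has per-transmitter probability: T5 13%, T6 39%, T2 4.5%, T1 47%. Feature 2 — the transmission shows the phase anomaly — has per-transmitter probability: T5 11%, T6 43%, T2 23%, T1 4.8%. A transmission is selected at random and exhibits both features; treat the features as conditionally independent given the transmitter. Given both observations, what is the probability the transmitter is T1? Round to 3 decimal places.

0.134

By Bayes' rule, posterior ∝ prior × likelihood:
  T5: 0.07 × 0.13 × 0.11 = 0.001001
  T6: 0.3 × 0.39 × 0.43 = 0.05031
  T2: 0.26 × 0.045 × 0.23 = 0.002691
  T1: 0.37 × 0.47 × 0.048 = 0.0083472
Normalizing constant = 0.0623492.
P(T1 | evidence) = 0.0083472 / 0.0623492 ≈ 0.134.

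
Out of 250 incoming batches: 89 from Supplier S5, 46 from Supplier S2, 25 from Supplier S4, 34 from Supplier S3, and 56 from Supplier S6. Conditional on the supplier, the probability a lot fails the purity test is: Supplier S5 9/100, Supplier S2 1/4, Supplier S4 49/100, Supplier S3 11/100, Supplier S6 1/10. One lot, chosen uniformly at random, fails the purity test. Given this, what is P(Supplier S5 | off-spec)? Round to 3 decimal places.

Unnormalized posteriors (prior × likelihood):
  Supplier S5: 0.356 × 0.09 = 0.03204
  Supplier S2: 0.184 × 0.25 = 0.046
  Supplier S4: 0.1 × 0.49 = 0.049
  Supplier S3: 0.136 × 0.11 = 0.01496
  Supplier S6: 0.224 × 0.1 = 0.0224
Sum = 0.1644.
P(Supplier S5 | evidence) = 0.03204 / 0.1644 ≈ 0.195.

0.195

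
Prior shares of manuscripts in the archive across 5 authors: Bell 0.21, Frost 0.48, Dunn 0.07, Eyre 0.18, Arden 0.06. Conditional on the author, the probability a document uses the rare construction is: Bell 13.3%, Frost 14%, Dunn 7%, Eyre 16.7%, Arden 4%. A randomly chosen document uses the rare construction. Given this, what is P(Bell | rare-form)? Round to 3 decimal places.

0.211

Compute prior × likelihood for every hypothesis:
  Bell: 0.21 × 0.133 = 0.02793
  Frost: 0.48 × 0.14 = 0.0672
  Dunn: 0.07 × 0.07 = 0.0049
  Eyre: 0.18 × 0.167 = 0.03006
  Arden: 0.06 × 0.04 = 0.0024
Sum = 0.13249.
P(Bell | evidence) = 0.02793 / 0.13249 ≈ 0.211.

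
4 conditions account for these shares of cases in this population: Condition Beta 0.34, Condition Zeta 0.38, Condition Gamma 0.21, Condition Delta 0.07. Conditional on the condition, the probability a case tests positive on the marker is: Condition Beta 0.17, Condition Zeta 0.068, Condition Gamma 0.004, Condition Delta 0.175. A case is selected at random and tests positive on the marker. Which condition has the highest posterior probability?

Compute prior × likelihood for every hypothesis:
  Condition Beta: 0.34 × 0.17 = 0.0578
  Condition Zeta: 0.38 × 0.068 = 0.02584
  Condition Gamma: 0.21 × 0.004 = 0.00084
  Condition Delta: 0.07 × 0.175 = 0.01225
Normalizing constant = 0.09673.
Largest term belongs to Condition Beta, so Condition Beta is most probable.

Condition Beta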